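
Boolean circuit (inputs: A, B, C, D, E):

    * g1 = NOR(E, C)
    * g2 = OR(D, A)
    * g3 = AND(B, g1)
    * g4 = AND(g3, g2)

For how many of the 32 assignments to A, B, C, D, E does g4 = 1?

g4 = AND(g3, g2) must be 1, so both g3 = 1 and g2 = 1.
g3 = AND(B, g1) must be 1, so both B = 1 and g1 = 1.
g2 = OR(D, A) must be 1, so at least one of D, A is 1.
Satisfying assignments:
  A=0, B=1, C=0, D=1, E=0
  A=1, B=1, C=0, D=0, E=0
  A=1, B=1, C=0, D=1, E=0

3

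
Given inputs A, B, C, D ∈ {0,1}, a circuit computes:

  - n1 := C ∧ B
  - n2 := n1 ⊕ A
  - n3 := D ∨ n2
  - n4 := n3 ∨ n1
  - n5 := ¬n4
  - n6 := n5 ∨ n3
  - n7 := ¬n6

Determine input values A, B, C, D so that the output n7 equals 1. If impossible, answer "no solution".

A=1, B=1, C=1, D=0

Check with A=1, B=1, C=1, D=0:
n1 = C ∧ B = 1 ∧ 1 = 1
n2 = n1 ⊕ A = 1 ⊕ 1 = 0
n3 = D ∨ n2 = 0 ∨ 0 = 0
n4 = n3 ∨ n1 = 0 ∨ 1 = 1
n5 = ¬n4 = ¬1 = 0
n6 = n5 ∨ n3 = 0 ∨ 0 = 0
n7 = ¬n6 = ¬0 = 1
So n7 = 1 as required.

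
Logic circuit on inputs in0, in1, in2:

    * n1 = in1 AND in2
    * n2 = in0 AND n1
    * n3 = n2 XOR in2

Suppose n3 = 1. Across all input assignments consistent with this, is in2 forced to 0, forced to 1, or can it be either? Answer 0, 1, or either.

n3 = n2 XOR in2 must be 1, so n2 and in2 differ.
Every assignment with n3 = 1 has in2 = 1; there are 3 such assignment(s).
  in0=0, in1=0, in2=1
  in0=0, in1=1, in2=1
  in0=1, in1=0, in2=1

1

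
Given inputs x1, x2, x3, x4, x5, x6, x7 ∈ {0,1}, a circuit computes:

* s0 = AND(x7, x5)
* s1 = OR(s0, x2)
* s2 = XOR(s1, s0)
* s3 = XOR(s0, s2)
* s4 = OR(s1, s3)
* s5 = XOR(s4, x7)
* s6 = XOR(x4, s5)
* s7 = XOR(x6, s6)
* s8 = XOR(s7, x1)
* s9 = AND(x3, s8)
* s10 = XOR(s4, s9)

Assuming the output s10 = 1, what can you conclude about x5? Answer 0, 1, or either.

either

Both values of x5 occur among assignments with s10 = 1:
  x5=0: x1=0, x2=0, x3=1, x4=0, x5=0, x6=0, x7=1
  x5=1: x1=0, x2=0, x3=0, x4=0, x5=1, x6=0, x7=1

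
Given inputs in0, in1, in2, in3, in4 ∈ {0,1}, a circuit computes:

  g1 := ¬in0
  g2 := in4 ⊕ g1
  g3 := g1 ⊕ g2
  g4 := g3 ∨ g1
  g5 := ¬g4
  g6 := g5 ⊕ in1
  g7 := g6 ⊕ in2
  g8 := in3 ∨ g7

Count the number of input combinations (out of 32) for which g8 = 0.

g8 = in3 ∨ g7 must be 0, so both in3 = 0 and g7 = 0.
g7 = g6 ⊕ in2 must be 0, so g6 and in2 are equal.
Enumerating the 32 input combinations, 8 give g8 = 0 and 24 give g8 = 1.

8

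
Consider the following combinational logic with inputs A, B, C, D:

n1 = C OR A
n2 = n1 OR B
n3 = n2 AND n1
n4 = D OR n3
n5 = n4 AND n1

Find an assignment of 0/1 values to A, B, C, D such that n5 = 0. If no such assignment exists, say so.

n5 = n4 AND n1 must be 0, so at least one of n4, n1 is 0.
Check with A=0, B=1, C=0, D=0:
n1 = C OR A = 0 OR 0 = 0
n2 = n1 OR B = 0 OR 1 = 1
n3 = n2 AND n1 = 1 AND 0 = 0
n4 = D OR n3 = 0 OR 0 = 0
n5 = n4 AND n1 = 0 AND 0 = 0
So n5 = 0 as required.

A=0, B=1, C=0, D=0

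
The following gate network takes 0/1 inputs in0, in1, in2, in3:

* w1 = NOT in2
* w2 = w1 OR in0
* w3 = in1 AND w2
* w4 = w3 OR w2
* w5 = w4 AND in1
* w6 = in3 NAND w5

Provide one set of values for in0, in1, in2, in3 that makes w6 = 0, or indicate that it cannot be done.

in0=1, in1=1, in2=1, in3=1

w6 = in3 NAND w5 must be 0, so both in3 = 1 and w5 = 1.
w5 = w4 AND in1 must be 1, so both w4 = 1 and in1 = 1.
Check with in0=1, in1=1, in2=1, in3=1:
w1 = NOT in2 = NOT 1 = 0
w2 = w1 OR in0 = 0 OR 1 = 1
w3 = in1 AND w2 = 1 AND 1 = 1
w4 = w3 OR w2 = 1 OR 1 = 1
w5 = w4 AND in1 = 1 AND 1 = 1
w6 = in3 NAND w5 = 1 NAND 1 = 0
So w6 = 0 as required.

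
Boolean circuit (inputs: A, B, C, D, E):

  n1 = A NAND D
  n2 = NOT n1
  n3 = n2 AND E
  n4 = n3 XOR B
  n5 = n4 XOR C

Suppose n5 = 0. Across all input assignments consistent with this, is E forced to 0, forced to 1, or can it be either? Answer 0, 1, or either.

Both values of E occur among assignments with n5 = 0:
  E=0: A=0, B=0, C=0, D=0, E=0
  E=1: A=0, B=0, C=0, D=0, E=1

either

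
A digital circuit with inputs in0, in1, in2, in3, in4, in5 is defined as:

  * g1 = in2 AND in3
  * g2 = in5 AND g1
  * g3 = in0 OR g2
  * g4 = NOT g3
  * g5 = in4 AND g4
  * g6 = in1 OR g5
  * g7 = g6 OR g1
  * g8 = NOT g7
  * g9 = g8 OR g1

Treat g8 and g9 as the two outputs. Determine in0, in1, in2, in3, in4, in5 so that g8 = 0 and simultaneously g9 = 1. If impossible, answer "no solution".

Check with in0=0, in1=0, in2=1, in3=1, in4=0, in5=0:
g1 = in2 AND in3 = 1 AND 1 = 1
g2 = in5 AND g1 = 0 AND 1 = 0
g3 = in0 OR g2 = 0 OR 0 = 0
g4 = NOT g3 = NOT 0 = 1
g5 = in4 AND g4 = 0 AND 1 = 0
g6 = in1 OR g5 = 0 OR 0 = 0
g7 = g6 OR g1 = 0 OR 1 = 1
g8 = NOT g7 = NOT 1 = 0
g9 = g8 OR g1 = 0 OR 1 = 1
So g8 = 0 and g9 = 1.

in0=0, in1=0, in2=1, in3=1, in4=0, in5=0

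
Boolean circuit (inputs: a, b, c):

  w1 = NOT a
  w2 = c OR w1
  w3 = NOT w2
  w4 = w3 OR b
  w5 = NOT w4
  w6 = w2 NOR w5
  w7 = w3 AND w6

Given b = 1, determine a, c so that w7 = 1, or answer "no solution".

a=1 c=0

Check with b = 1 and a=1, c=0:
w1 = NOT a = NOT 1 = 0
w2 = c OR w1 = 0 OR 0 = 0
w3 = NOT w2 = NOT 0 = 1
w4 = w3 OR b = 1 OR 1 = 1
w5 = NOT w4 = NOT 1 = 0
w6 = w2 NOR w5 = 0 NOR 0 = 1
w7 = w3 AND w6 = 1 AND 1 = 1
So w7 = 1.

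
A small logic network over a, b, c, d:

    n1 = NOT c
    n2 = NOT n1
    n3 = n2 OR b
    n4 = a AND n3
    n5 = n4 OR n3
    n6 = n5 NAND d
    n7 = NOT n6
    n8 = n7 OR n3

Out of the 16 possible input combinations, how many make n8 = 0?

4

n8 = n7 OR n3 must be 0, so both n7 = 0 and n3 = 0.
Satisfying assignments:
  a=0, b=0, c=0, d=0
  a=0, b=0, c=0, d=1
  a=1, b=0, c=0, d=0
  a=1, b=0, c=0, d=1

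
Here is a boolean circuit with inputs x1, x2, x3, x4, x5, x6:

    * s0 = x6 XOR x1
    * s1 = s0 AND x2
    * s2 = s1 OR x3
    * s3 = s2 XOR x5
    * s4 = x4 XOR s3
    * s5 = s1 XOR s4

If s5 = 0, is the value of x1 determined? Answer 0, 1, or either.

Both values of x1 occur among assignments with s5 = 0:
  x1=0: x1=0, x2=0, x3=0, x4=0, x5=0, x6=0
  x1=1: x1=1, x2=0, x3=0, x4=0, x5=0, x6=0

either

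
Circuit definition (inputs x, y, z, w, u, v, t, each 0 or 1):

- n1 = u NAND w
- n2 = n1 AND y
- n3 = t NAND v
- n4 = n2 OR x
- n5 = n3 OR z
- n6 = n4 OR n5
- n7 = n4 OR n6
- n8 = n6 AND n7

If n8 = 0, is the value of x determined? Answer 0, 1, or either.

n8 = n6 AND n7 must be 0, so at least one of n6, n7 is 0.
Every assignment with n8 = 0 has x = 0; there are 5 such assignment(s).

0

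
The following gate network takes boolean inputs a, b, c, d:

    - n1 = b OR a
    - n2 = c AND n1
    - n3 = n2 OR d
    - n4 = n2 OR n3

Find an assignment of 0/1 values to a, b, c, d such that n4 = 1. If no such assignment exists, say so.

a=0, b=0, c=0, d=1

n4 = n2 OR n3 must be 1, so at least one of n2, n3 is 1.
Check with a=0, b=0, c=0, d=1:
n1 = b OR a = 0 OR 0 = 0
n2 = c AND n1 = 0 AND 0 = 0
n3 = n2 OR d = 0 OR 1 = 1
n4 = n2 OR n3 = 0 OR 1 = 1
So n4 = 1 as required.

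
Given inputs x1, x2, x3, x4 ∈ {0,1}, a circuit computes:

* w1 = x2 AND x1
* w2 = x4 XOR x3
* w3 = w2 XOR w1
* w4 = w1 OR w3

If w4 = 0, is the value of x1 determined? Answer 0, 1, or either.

either

Both values of x1 occur among assignments with w4 = 0:
  x1=0: x1=0, x2=0, x3=0, x4=0
  x1=1: x1=1, x2=0, x3=0, x4=0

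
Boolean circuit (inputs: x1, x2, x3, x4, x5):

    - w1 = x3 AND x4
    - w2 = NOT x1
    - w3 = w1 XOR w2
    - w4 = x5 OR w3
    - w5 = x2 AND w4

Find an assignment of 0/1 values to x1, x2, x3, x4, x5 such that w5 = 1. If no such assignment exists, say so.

x1=1 x2=1 x3=0 x4=0 x5=1

Check with x1=1 x2=1 x3=0 x4=0 x5=1:
w1 = x3 AND x4 = 0 AND 0 = 0
w2 = NOT x1 = NOT 1 = 0
w3 = w1 XOR w2 = 0 XOR 0 = 0
w4 = x5 OR w3 = 1 OR 0 = 1
w5 = x2 AND w4 = 1 AND 1 = 1
So w5 = 1 as required.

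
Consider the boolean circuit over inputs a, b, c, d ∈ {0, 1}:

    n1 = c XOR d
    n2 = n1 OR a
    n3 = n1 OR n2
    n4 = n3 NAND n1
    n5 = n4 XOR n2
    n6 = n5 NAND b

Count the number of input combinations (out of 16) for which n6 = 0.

n6 = n5 NAND b must be 0, so both n5 = 1 and b = 1.
n5 = n4 XOR n2 must be 1, so n4 and n2 differ.
Satisfying assignments:
  a=0, b=1, c=0, d=0
  a=0, b=1, c=0, d=1
  a=0, b=1, c=1, d=0
  a=0, b=1, c=1, d=1
  a=1, b=1, c=0, d=1
  a=1, b=1, c=1, d=0

6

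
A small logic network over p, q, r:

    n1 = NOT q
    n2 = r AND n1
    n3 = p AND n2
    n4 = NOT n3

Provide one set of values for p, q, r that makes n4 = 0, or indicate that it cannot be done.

n4 = NOT n3 must be 0, so n3 = 1.
Check with p=1, q=0, r=1:
n1 = NOT q = NOT 0 = 1
n2 = r AND n1 = 1 AND 1 = 1
n3 = p AND n2 = 1 AND 1 = 1
n4 = NOT n3 = NOT 1 = 0
So n4 = 0 as required.

p=1, q=0, r=1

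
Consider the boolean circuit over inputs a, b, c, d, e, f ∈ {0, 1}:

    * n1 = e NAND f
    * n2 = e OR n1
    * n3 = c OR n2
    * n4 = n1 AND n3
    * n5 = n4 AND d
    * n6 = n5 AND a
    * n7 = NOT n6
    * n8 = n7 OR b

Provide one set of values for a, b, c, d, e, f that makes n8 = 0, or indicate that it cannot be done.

a=1, b=0, c=1, d=1, e=0, f=0

Check with a=1, b=0, c=1, d=1, e=0, f=0:
n1 = e NAND f = 0 NAND 0 = 1
n2 = e OR n1 = 0 OR 1 = 1
n3 = c OR n2 = 1 OR 1 = 1
n4 = n1 AND n3 = 1 AND 1 = 1
n5 = n4 AND d = 1 AND 1 = 1
n6 = n5 AND a = 1 AND 1 = 1
n7 = NOT n6 = NOT 1 = 0
n8 = n7 OR b = 0 OR 0 = 0
So n8 = 0 as required.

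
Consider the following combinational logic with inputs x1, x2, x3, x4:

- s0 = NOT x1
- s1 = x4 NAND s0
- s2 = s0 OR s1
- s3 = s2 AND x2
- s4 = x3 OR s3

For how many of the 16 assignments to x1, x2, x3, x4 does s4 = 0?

4

s4 = x3 OR s3 must be 0, so both x3 = 0 and s3 = 0.
Enumerating the 16 input combinations, 4 give s4 = 0 and 12 give s4 = 1.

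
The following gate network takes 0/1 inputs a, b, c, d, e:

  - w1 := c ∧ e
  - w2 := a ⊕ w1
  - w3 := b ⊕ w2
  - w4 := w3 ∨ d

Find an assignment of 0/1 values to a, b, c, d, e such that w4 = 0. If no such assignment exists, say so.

a=1, b=1, c=0, d=0, e=0

Check with a=1, b=1, c=0, d=0, e=0:
w1 = c ∧ e = 0 ∧ 0 = 0
w2 = a ⊕ w1 = 1 ⊕ 0 = 1
w3 = b ⊕ w2 = 1 ⊕ 1 = 0
w4 = w3 ∨ d = 0 ∨ 0 = 0
So w4 = 0 as required.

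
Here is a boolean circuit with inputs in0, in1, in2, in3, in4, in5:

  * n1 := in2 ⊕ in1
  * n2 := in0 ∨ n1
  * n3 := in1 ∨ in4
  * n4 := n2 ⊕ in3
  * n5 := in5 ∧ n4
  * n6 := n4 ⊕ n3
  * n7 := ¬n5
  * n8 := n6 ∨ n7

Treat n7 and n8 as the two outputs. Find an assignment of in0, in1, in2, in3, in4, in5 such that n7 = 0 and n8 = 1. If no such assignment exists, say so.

in0=0, in1=0, in2=1, in3=0, in4=0, in5=1

Check with in0=0, in1=0, in2=1, in3=0, in4=0, in5=1:
n1 = in2 ⊕ in1 = 1 ⊕ 0 = 1
n2 = in0 ∨ n1 = 0 ∨ 1 = 1
n3 = in1 ∨ in4 = 0 ∨ 0 = 0
n4 = n2 ⊕ in3 = 1 ⊕ 0 = 1
n5 = in5 ∧ n4 = 1 ∧ 1 = 1
n6 = n4 ⊕ n3 = 1 ⊕ 0 = 1
n7 = ¬n5 = ¬1 = 0
n8 = n6 ∨ n7 = 1 ∨ 0 = 1
So n7 = 0 and n8 = 1.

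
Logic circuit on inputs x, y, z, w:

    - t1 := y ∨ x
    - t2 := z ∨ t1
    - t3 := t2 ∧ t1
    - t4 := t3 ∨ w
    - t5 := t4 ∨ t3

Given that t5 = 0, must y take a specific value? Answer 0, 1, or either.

0

t5 = t4 ∨ t3 must be 0, so both t4 = 0 and t3 = 0.
t4 = t3 ∨ w must be 0, so both t3 = 0 and w = 0.
t3 = t2 ∧ t1 must be 0, so at least one of t2, t1 is 0.
Every assignment with t5 = 0 has y = 0; there are 2 such assignment(s).
  x=0, y=0, z=0, w=0
  x=0, y=0, z=1, w=0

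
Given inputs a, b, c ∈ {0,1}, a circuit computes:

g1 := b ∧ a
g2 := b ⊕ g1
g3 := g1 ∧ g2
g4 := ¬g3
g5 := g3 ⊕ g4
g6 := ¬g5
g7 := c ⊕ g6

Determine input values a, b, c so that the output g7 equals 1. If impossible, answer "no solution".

Check with a=1, b=1, c=1:
g1 = b ∧ a = 1 ∧ 1 = 1
g2 = b ⊕ g1 = 1 ⊕ 1 = 0
g3 = g1 ∧ g2 = 1 ∧ 0 = 0
g4 = ¬g3 = ¬0 = 1
g5 = g3 ⊕ g4 = 0 ⊕ 1 = 1
g6 = ¬g5 = ¬1 = 0
g7 = c ⊕ g6 = 1 ⊕ 0 = 1
So g7 = 1 as required.

a=1, b=1, c=1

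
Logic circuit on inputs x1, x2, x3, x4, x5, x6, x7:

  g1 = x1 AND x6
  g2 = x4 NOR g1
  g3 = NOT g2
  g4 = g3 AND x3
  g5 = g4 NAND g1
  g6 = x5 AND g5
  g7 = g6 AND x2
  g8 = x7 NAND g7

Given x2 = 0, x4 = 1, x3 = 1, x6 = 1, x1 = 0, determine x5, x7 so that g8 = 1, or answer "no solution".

Check with x2 = 0, x4 = 1, x3 = 1, x6 = 1, x1 = 0 and x5=1, x7=1:
g1 = x1 AND x6 = 0 AND 1 = 0
g2 = x4 NOR g1 = 1 NOR 0 = 0
g3 = NOT g2 = NOT 0 = 1
g4 = g3 AND x3 = 1 AND 1 = 1
g5 = g4 NAND g1 = 1 NAND 0 = 1
g6 = x5 AND g5 = 1 AND 1 = 1
g7 = g6 AND x2 = 1 AND 0 = 0
g8 = x7 NAND g7 = 1 NAND 0 = 1
So g8 = 1.

x5=1 x7=1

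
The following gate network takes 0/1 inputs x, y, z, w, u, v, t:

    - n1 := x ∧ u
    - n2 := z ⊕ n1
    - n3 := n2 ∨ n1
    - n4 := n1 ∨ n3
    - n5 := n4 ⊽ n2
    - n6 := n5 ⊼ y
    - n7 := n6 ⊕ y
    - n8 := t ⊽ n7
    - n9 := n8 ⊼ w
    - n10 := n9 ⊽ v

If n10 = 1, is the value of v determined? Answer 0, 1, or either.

n10 = n9 ⊽ v must be 1, so both n9 = 0 and v = 0.
n9 = n8 ⊼ w must be 0, so both n8 = 1 and w = 1.
Every assignment with n10 = 1 has v = 0; there are 5 such assignment(s).

0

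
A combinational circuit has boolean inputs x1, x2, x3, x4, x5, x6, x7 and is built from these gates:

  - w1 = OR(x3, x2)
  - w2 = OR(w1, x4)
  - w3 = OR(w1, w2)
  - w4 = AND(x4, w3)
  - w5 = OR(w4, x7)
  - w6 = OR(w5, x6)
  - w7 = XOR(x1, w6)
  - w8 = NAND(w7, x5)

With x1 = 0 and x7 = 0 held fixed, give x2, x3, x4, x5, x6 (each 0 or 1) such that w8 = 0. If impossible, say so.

w8 = NAND(w7, x5) must be 0, so both w7 = 1 and x5 = 1.
w7 = XOR(x1, w6) must be 1, so x1 and w6 differ.
Check with x1 = 0 and x7 = 0 and x2=0, x3=1, x4=0, x5=1, x6=1:
w1 = OR(x3, x2) = OR(1, 0) = 1
w2 = OR(w1, x4) = OR(1, 0) = 1
w3 = OR(w1, w2) = OR(1, 1) = 1
w4 = AND(x4, w3) = AND(0, 1) = 0
w5 = OR(w4, x7) = OR(0, 0) = 0
w6 = OR(w5, x6) = OR(0, 1) = 1
w7 = XOR(x1, w6) = XOR(0, 1) = 1
w8 = NAND(w7, x5) = NAND(1, 1) = 0
So w8 = 0.

x2=0, x3=1, x4=0, x5=1, x6=1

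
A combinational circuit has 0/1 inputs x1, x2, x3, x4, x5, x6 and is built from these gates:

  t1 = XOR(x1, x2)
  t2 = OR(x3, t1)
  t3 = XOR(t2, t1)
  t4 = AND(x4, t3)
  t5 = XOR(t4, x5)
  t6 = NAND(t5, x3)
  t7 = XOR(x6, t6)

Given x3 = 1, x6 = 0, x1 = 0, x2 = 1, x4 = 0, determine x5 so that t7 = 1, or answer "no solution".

x5=0

Check with x3 = 1, x6 = 0, x1 = 0, x2 = 1, x4 = 0 and x5=0:
t1 = XOR(x1, x2) = XOR(0, 1) = 1
t2 = OR(x3, t1) = OR(1, 1) = 1
t3 = XOR(t2, t1) = XOR(1, 1) = 0
t4 = AND(x4, t3) = AND(0, 0) = 0
t5 = XOR(t4, x5) = XOR(0, 0) = 0
t6 = NAND(t5, x3) = NAND(0, 1) = 1
t7 = XOR(x6, t6) = XOR(0, 1) = 1
So t7 = 1.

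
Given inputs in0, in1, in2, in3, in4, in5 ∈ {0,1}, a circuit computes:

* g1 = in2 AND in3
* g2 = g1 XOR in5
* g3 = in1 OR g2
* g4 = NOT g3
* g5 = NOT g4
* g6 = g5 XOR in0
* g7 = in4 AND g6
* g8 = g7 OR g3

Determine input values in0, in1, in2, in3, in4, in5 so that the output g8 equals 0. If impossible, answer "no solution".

g8 = g7 OR g3 must be 0, so both g7 = 0 and g3 = 0.
Check with in0=1, in1=0, in2=0, in3=0, in4=0, in5=0:
g1 = in2 AND in3 = 0 AND 0 = 0
g2 = g1 XOR in5 = 0 XOR 0 = 0
g3 = in1 OR g2 = 0 OR 0 = 0
g4 = NOT g3 = NOT 0 = 1
g5 = NOT g4 = NOT 1 = 0
g6 = g5 XOR in0 = 0 XOR 1 = 1
g7 = in4 AND g6 = 0 AND 1 = 0
g8 = g7 OR g3 = 0 OR 0 = 0
So g8 = 0 as required.

in0=1, in1=0, in2=0, in3=0, in4=0, in5=0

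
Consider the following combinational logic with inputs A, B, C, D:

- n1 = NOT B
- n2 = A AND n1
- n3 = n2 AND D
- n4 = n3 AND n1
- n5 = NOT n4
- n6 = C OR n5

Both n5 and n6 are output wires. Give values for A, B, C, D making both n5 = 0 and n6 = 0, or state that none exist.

Check with A=1, B=0, C=0, D=1:
n1 = NOT B = NOT 0 = 1
n2 = A AND n1 = 1 AND 1 = 1
n3 = n2 AND D = 1 AND 1 = 1
n4 = n3 AND n1 = 1 AND 1 = 1
n5 = NOT n4 = NOT 1 = 0
n6 = C OR n5 = 0 OR 0 = 0
So n5 = 0 and n6 = 0.

A=1, B=0, C=0, D=1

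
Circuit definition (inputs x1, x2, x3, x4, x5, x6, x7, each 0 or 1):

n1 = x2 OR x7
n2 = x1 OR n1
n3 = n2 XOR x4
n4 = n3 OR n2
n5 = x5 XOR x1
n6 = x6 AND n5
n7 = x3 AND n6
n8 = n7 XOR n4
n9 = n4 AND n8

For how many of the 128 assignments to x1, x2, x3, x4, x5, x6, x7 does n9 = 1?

105

n9 = n4 AND n8 must be 1, so both n4 = 1 and n8 = 1.
Enumerating the 128 input combinations, 105 give n9 = 1 and 23 give n9 = 0.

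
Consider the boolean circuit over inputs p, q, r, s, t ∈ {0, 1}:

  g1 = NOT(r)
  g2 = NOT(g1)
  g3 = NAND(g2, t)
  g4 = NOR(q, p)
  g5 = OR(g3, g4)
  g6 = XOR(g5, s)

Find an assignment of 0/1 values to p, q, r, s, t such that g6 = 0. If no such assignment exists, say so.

p=1, q=0, r=0, s=1, t=1

g6 = XOR(g5, s) must be 0, so g5 and s are equal.
Check with p=1, q=0, r=0, s=1, t=1:
g1 = NOT(r) = NOT 0 = 1
g2 = NOT(g1) = NOT 1 = 0
g3 = NAND(g2, t) = NAND(0, 1) = 1
g4 = NOR(q, p) = NOR(0, 1) = 0
g5 = OR(g3, g4) = OR(1, 0) = 1
g6 = XOR(g5, s) = XOR(1, 1) = 0
So g6 = 0 as required.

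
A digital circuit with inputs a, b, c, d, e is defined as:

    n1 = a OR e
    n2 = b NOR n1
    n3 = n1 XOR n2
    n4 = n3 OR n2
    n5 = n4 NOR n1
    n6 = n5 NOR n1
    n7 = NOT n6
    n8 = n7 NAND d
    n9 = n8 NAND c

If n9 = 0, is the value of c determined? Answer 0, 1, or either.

1

n9 = n8 NAND c must be 0, so both n8 = 1 and c = 1.
Every assignment with n9 = 0 has c = 1; there are 9 such assignment(s).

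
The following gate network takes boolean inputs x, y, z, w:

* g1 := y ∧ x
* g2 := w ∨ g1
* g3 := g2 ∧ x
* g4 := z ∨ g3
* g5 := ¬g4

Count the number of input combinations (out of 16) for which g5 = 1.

g5 = ¬g4 must be 1, so g4 = 0.
g4 = z ∨ g3 must be 0, so both z = 0 and g3 = 0.
g3 = g2 ∧ x must be 0, so at least one of g2, x is 0.
Satisfying assignments:
  x=0, y=0, z=0, w=0
  x=0, y=0, z=0, w=1
  x=0, y=1, z=0, w=0
  x=0, y=1, z=0, w=1
  x=1, y=0, z=0, w=0

5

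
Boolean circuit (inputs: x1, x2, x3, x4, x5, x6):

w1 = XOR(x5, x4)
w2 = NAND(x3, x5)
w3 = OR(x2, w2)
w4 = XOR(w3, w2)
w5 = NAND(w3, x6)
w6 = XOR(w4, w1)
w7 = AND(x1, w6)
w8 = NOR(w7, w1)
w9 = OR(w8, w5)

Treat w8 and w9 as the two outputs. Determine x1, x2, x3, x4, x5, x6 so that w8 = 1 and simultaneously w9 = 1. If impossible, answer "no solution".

x1=1 x2=1 x3=1 x4=0 x5=0 x6=0

Check with x1=1 x2=1 x3=1 x4=0 x5=0 x6=0:
w1 = XOR(x5, x4) = XOR(0, 0) = 0
w2 = NAND(x3, x5) = NAND(1, 0) = 1
w3 = OR(x2, w2) = OR(1, 1) = 1
w4 = XOR(w3, w2) = XOR(1, 1) = 0
w5 = NAND(w3, x6) = NAND(1, 0) = 1
w6 = XOR(w4, w1) = XOR(0, 0) = 0
w7 = AND(x1, w6) = AND(1, 0) = 0
w8 = NOR(w7, w1) = NOR(0, 0) = 1
w9 = OR(w8, w5) = OR(1, 1) = 1
So w8 = 1 and w9 = 1.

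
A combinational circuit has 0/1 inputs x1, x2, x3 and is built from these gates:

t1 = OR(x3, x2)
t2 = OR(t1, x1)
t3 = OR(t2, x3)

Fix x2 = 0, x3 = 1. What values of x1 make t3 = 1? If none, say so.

Check with x2 = 0, x3 = 1 and x1=1:
t1 = OR(x3, x2) = OR(1, 0) = 1
t2 = OR(t1, x1) = OR(1, 1) = 1
t3 = OR(t2, x3) = OR(1, 1) = 1
So t3 = 1.

x1=1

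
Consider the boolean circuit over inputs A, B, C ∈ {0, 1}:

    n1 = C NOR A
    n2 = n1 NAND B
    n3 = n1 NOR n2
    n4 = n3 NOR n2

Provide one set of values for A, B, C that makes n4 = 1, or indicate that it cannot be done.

A=0 B=1 C=0

Check with A=0 B=1 C=0:
n1 = C NOR A = 0 NOR 0 = 1
n2 = n1 NAND B = 1 NAND 1 = 0
n3 = n1 NOR n2 = 1 NOR 0 = 0
n4 = n3 NOR n2 = 0 NOR 0 = 1
So n4 = 1 as required.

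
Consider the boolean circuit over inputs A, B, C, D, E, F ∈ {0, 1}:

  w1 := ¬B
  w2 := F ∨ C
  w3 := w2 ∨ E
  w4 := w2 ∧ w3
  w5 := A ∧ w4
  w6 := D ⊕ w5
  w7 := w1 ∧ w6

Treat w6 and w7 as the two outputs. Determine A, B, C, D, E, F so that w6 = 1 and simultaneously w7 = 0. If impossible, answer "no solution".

Check with A=1 B=1 C=1 D=0 E=1 F=1:
w1 = ¬B = ¬1 = 0
w2 = F ∨ C = 1 ∨ 1 = 1
w3 = w2 ∨ E = 1 ∨ 1 = 1
w4 = w2 ∧ w3 = 1 ∧ 1 = 1
w5 = A ∧ w4 = 1 ∧ 1 = 1
w6 = D ⊕ w5 = 0 ⊕ 1 = 1
w7 = w1 ∧ w6 = 0 ∧ 1 = 0
So w6 = 1 and w7 = 0.

A=1 B=1 C=1 D=0 E=1 F=1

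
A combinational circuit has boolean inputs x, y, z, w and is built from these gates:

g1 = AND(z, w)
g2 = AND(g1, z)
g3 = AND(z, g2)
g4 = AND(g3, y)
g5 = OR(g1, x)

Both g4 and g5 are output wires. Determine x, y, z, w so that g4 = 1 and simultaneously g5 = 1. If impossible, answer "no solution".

Check with x=1, y=1, z=1, w=1:
g1 = AND(z, w) = AND(1, 1) = 1
g2 = AND(g1, z) = AND(1, 1) = 1
g3 = AND(z, g2) = AND(1, 1) = 1
g4 = AND(g3, y) = AND(1, 1) = 1
g5 = OR(g1, x) = OR(1, 1) = 1
So g4 = 1 and g5 = 1.

x=1, y=1, z=1, w=1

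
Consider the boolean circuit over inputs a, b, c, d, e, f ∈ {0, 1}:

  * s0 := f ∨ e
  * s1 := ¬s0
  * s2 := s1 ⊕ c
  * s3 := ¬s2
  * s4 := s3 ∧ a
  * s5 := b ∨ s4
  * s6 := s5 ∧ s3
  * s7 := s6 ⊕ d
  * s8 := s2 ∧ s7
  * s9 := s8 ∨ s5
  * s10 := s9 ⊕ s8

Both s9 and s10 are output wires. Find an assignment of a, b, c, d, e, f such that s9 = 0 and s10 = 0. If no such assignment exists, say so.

a=0, b=0, c=1, d=1, e=0, f=0

Check with a=0, b=0, c=1, d=1, e=0, f=0:
s0 = f ∨ e = 0 ∨ 0 = 0
s1 = ¬s0 = ¬0 = 1
s2 = s1 ⊕ c = 1 ⊕ 1 = 0
s3 = ¬s2 = ¬0 = 1
s4 = s3 ∧ a = 1 ∧ 0 = 0
s5 = b ∨ s4 = 0 ∨ 0 = 0
s6 = s5 ∧ s3 = 0 ∧ 1 = 0
s7 = s6 ⊕ d = 0 ⊕ 1 = 1
s8 = s2 ∧ s7 = 0 ∧ 1 = 0
s9 = s8 ∨ s5 = 0 ∨ 0 = 0
s10 = s9 ⊕ s8 = 0 ⊕ 0 = 0
So s9 = 0 and s10 = 0.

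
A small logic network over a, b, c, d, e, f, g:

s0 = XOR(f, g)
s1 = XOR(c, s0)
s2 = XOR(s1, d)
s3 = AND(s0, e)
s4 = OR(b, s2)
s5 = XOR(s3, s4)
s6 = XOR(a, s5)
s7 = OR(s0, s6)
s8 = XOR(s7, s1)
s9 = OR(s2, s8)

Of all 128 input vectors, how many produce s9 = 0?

32

s9 = OR(s2, s8) must be 0, so both s2 = 0 and s8 = 0.
Enumerating the 128 input combinations, 32 give s9 = 0 and 96 give s9 = 1.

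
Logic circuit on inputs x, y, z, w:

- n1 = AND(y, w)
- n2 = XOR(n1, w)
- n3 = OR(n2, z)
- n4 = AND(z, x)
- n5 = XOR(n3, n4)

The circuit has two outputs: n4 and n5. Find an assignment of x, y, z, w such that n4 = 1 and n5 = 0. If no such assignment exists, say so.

x=1, y=0, z=1, w=0

Check with x=1, y=0, z=1, w=0:
n1 = AND(y, w) = AND(0, 0) = 0
n2 = XOR(n1, w) = XOR(0, 0) = 0
n3 = OR(n2, z) = OR(0, 1) = 1
n4 = AND(z, x) = AND(1, 1) = 1
n5 = XOR(n3, n4) = XOR(1, 1) = 0
So n4 = 1 and n5 = 0.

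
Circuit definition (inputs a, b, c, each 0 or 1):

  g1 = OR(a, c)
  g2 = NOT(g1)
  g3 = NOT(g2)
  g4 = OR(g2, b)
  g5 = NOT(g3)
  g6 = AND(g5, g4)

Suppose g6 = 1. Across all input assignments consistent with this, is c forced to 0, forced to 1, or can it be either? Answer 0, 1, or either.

g6 = AND(g5, g4) must be 1, so both g5 = 1 and g4 = 1.
g5 = NOT(g3) must be 1, so g3 = 0.
Every assignment with g6 = 1 has c = 0; there are 2 such assignment(s).
  a=0, b=0, c=0
  a=0, b=1, c=0

0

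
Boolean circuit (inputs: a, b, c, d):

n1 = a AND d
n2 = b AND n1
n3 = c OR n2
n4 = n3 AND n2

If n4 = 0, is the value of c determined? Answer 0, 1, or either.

either

Both values of c occur among assignments with n4 = 0:
  c=0: a=0, b=0, c=0, d=0
  c=1: a=0, b=0, c=1, d=0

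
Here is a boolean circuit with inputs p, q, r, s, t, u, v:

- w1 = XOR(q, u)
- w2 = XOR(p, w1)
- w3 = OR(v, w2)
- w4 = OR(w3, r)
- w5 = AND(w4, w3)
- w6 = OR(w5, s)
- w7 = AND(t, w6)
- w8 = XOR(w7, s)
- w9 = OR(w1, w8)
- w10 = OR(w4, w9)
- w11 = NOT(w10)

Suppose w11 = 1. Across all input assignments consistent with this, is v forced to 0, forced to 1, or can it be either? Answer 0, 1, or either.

0

w11 = NOT(w10) must be 1, so w10 = 0.
w10 = OR(w4, w9) must be 0, so both w4 = 0 and w9 = 0.
Every assignment with w11 = 1 has v = 0; there are 6 such assignment(s).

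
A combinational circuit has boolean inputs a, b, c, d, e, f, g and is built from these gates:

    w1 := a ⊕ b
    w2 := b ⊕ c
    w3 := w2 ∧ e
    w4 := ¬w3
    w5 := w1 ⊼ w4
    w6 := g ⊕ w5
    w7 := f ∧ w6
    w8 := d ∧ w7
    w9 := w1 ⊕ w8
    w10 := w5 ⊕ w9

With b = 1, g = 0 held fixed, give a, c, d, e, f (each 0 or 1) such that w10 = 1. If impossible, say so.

w10 = w5 ⊕ w9 must be 1, so w5 and w9 differ.
Check with b = 1, g = 0 and a=1, c=0, d=0, e=1, f=1:
w1 = a ⊕ b = 1 ⊕ 1 = 0
w2 = b ⊕ c = 1 ⊕ 0 = 1
w3 = w2 ∧ e = 1 ∧ 1 = 1
w4 = ¬w3 = ¬1 = 0
w5 = w1 ⊼ w4 = 0 ⊼ 0 = 1
w6 = g ⊕ w5 = 0 ⊕ 1 = 1
w7 = f ∧ w6 = 1 ∧ 1 = 1
w8 = d ∧ w7 = 0 ∧ 1 = 0
w9 = w1 ⊕ w8 = 0 ⊕ 0 = 0
w10 = w5 ⊕ w9 = 1 ⊕ 0 = 1
So w10 = 1.

a=1 c=0 d=0 e=1 f=1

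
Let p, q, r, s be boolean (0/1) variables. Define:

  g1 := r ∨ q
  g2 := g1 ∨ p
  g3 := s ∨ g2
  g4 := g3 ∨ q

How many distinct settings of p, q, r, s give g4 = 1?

15

g4 = g3 ∨ q must be 1, so at least one of g3, q is 1.
Enumerating the 16 input combinations, 15 give g4 = 1 and 1 give g4 = 0.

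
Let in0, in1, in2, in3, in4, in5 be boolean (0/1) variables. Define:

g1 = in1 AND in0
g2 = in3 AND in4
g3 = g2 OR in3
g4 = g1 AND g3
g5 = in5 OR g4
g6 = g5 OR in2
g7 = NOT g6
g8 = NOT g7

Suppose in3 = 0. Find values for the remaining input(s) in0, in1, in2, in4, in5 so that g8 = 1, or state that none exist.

g8 = NOT g7 must be 1, so g7 = 0.
Check with in3 = 0 and in0=0, in1=1, in2=1, in4=0, in5=1:
g1 = in1 AND in0 = 1 AND 0 = 0
g2 = in3 AND in4 = 0 AND 0 = 0
g3 = g2 OR in3 = 0 OR 0 = 0
g4 = g1 AND g3 = 0 AND 0 = 0
g5 = in5 OR g4 = 1 OR 0 = 1
g6 = g5 OR in2 = 1 OR 1 = 1
g7 = NOT g6 = NOT 1 = 0
g8 = NOT g7 = NOT 0 = 1
So g8 = 1.

in0=0, in1=1, in2=1, in4=0, in5=1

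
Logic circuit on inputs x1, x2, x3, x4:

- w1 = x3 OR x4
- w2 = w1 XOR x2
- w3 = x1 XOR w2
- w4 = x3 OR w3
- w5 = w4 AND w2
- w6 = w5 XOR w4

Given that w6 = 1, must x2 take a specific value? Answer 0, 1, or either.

Both values of x2 occur among assignments with w6 = 1:
  x2=0: x1=1, x2=0, x3=0, x4=0
  x2=1: x1=0, x2=1, x3=1, x4=0

either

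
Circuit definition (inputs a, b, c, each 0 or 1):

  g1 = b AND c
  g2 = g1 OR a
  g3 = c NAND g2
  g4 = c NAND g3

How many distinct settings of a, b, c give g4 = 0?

g4 = c NAND g3 must be 0, so both c = 1 and g3 = 1.
g3 = c NAND g2 must be 1, so at least one of c, g2 is 0.
Satisfying assignments:
  a=0, b=0, c=1

1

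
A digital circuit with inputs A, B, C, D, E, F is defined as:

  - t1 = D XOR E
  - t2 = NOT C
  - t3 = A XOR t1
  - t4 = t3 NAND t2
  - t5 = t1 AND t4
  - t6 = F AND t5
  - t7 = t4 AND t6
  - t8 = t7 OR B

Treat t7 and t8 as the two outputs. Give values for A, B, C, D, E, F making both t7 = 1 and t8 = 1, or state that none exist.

Check with A=1 B=0 C=0 D=1 E=0 F=1:
t1 = D XOR E = 1 XOR 0 = 1
t2 = NOT C = NOT 0 = 1
t3 = A XOR t1 = 1 XOR 1 = 0
t4 = t3 NAND t2 = 0 NAND 1 = 1
t5 = t1 AND t4 = 1 AND 1 = 1
t6 = F AND t5 = 1 AND 1 = 1
t7 = t4 AND t6 = 1 AND 1 = 1
t8 = t7 OR B = 1 OR 0 = 1
So t7 = 1 and t8 = 1.

A=1 B=0 C=0 D=1 E=0 F=1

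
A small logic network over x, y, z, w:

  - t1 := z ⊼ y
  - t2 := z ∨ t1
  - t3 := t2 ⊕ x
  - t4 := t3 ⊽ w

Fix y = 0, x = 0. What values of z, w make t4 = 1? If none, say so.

no solution exists

With y = 0, x = 0 fixed, none of the 4 settings of z, w give t4 = 1.
For example, with z=1, w=0:
t1 = z ⊼ y = 1 ⊼ 0 = 1
t2 = z ∨ t1 = 1 ∨ 1 = 1
t3 = t2 ⊕ x = 1 ⊕ 0 = 1
t4 = t3 ⊽ w = 1 ⊽ 0 = 0
giving t4 = 0 ≠ 1.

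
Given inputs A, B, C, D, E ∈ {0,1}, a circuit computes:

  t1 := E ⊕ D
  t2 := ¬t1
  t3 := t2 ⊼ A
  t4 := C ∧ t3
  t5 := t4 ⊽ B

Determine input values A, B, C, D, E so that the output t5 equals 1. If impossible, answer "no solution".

t5 = t4 ⊽ B must be 1, so both t4 = 0 and B = 0.
Check with A=1, B=0, C=1, D=0, E=0:
t1 = E ⊕ D = 0 ⊕ 0 = 0
t2 = ¬t1 = ¬0 = 1
t3 = t2 ⊼ A = 1 ⊼ 1 = 0
t4 = C ∧ t3 = 1 ∧ 0 = 0
t5 = t4 ⊽ B = 0 ⊽ 0 = 1
So t5 = 1 as required.

A=1, B=0, C=1, D=0, E=0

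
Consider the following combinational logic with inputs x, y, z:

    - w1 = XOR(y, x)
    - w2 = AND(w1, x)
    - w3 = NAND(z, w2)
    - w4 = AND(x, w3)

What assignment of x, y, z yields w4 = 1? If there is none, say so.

w4 = AND(x, w3) must be 1, so both x = 1 and w3 = 1.
Check with x=1 y=0 z=0:
w1 = XOR(y, x) = XOR(0, 1) = 1
w2 = AND(w1, x) = AND(1, 1) = 1
w3 = NAND(z, w2) = NAND(0, 1) = 1
w4 = AND(x, w3) = AND(1, 1) = 1
So w4 = 1 as required.

x=1 y=0 z=0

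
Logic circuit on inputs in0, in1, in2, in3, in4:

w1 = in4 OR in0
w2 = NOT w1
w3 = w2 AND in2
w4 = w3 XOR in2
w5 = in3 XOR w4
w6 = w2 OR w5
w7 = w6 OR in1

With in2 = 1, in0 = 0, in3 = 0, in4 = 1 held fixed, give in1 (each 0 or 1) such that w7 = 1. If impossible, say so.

in1=1

w7 = w6 OR in1 must be 1, so at least one of w6, in1 is 1.
Check with in2 = 1, in0 = 0, in3 = 0, in4 = 1 and in1=1:
w1 = in4 OR in0 = 1 OR 0 = 1
w2 = NOT w1 = NOT 1 = 0
w3 = w2 AND in2 = 0 AND 1 = 0
w4 = w3 XOR in2 = 0 XOR 1 = 1
w5 = in3 XOR w4 = 0 XOR 1 = 1
w6 = w2 OR w5 = 0 OR 1 = 1
w7 = w6 OR in1 = 1 OR 1 = 1
So w7 = 1.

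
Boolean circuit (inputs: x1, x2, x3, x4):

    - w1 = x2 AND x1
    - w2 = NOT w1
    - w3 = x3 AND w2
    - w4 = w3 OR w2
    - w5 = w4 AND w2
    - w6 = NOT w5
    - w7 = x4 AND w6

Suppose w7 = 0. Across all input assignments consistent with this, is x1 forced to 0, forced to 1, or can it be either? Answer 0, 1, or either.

Both values of x1 occur among assignments with w7 = 0:
  x1=0: x1=0, x2=0, x3=0, x4=0
  x1=1: x1=1, x2=0, x3=0, x4=0

either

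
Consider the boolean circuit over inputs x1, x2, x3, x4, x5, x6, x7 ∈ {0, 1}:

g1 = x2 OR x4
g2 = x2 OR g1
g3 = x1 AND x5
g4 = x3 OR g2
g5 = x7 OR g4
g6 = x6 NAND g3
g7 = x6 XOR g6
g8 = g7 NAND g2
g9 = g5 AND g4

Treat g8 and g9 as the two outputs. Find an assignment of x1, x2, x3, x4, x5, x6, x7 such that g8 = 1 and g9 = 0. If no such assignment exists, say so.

Check with x1=0, x2=0, x3=0, x4=0, x5=1, x6=0, x7=1:
g1 = x2 OR x4 = 0 OR 0 = 0
g2 = x2 OR g1 = 0 OR 0 = 0
g3 = x1 AND x5 = 0 AND 1 = 0
g4 = x3 OR g2 = 0 OR 0 = 0
g5 = x7 OR g4 = 1 OR 0 = 1
g6 = x6 NAND g3 = 0 NAND 0 = 1
g7 = x6 XOR g6 = 0 XOR 1 = 1
g8 = g7 NAND g2 = 1 NAND 0 = 1
g9 = g5 AND g4 = 1 AND 0 = 0
So g8 = 1 and g9 = 0.

x1=0, x2=0, x3=0, x4=0, x5=1, x6=0, x7=1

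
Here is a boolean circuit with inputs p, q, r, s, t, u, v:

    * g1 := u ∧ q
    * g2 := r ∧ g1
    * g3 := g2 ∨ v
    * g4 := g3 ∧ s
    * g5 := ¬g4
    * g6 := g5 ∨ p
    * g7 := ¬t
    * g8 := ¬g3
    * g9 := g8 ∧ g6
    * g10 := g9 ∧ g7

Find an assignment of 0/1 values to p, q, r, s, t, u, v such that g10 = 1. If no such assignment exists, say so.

g10 = g9 ∧ g7 must be 1, so both g9 = 1 and g7 = 1.
g9 = g8 ∧ g6 must be 1, so both g8 = 1 and g6 = 1.
g7 = ¬t must be 1, so t = 0.
Check with p=0, q=1, r=0, s=1, t=0, u=0, v=0:
g1 = u ∧ q = 0 ∧ 1 = 0
g2 = r ∧ g1 = 0 ∧ 0 = 0
g3 = g2 ∨ v = 0 ∨ 0 = 0
g4 = g3 ∧ s = 0 ∧ 1 = 0
g5 = ¬g4 = ¬0 = 1
g6 = g5 ∨ p = 1 ∨ 0 = 1
g7 = ¬t = ¬0 = 1
g8 = ¬g3 = ¬0 = 1
g9 = g8 ∧ g6 = 1 ∧ 1 = 1
g10 = g9 ∧ g7 = 1 ∧ 1 = 1
So g10 = 1 as required.

p=0, q=1, r=0, s=1, t=0, u=0, v=0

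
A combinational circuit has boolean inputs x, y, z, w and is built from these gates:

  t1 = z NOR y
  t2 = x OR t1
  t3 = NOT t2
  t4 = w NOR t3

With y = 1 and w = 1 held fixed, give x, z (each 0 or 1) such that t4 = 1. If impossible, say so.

no solution exists

With y = 1 and w = 1 fixed, none of the 4 settings of x, z give t4 = 1.
For example, with x=0, z=0:
t1 = z NOR y = 0 NOR 1 = 0
t2 = x OR t1 = 0 OR 0 = 0
t3 = NOT t2 = NOT 0 = 1
t4 = w NOR t3 = 1 NOR 1 = 0
giving t4 = 0 ≠ 1.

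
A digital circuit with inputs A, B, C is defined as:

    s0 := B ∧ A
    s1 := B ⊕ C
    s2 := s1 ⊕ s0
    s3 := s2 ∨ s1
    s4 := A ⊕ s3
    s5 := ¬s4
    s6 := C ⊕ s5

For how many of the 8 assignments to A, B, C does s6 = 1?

s6 = C ⊕ s5 must be 1, so C and s5 differ.
Enumerating the 8 input combinations, 3 give s6 = 1 and 5 give s6 = 0.

3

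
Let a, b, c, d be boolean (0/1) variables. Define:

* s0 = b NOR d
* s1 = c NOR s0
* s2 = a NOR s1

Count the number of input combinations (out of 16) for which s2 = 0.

11

s2 = a NOR s1 must be 0, so at least one of a, s1 is 1.
Enumerating the 16 input combinations, 11 give s2 = 0 and 5 give s2 = 1.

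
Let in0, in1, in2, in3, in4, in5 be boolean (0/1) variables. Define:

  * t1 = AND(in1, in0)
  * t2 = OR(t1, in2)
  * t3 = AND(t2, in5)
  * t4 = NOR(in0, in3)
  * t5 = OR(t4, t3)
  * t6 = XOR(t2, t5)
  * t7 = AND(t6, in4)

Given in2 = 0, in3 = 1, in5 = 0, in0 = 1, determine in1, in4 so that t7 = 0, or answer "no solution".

Check with in2 = 0, in3 = 1, in5 = 0, in0 = 1 and in1=0, in4=0:
t1 = AND(in1, in0) = AND(0, 1) = 0
t2 = OR(t1, in2) = OR(0, 0) = 0
t3 = AND(t2, in5) = AND(0, 0) = 0
t4 = NOR(in0, in3) = NOR(1, 1) = 0
t5 = OR(t4, t3) = OR(0, 0) = 0
t6 = XOR(t2, t5) = XOR(0, 0) = 0
t7 = AND(t6, in4) = AND(0, 0) = 0
So t7 = 0.

in1=0, in4=0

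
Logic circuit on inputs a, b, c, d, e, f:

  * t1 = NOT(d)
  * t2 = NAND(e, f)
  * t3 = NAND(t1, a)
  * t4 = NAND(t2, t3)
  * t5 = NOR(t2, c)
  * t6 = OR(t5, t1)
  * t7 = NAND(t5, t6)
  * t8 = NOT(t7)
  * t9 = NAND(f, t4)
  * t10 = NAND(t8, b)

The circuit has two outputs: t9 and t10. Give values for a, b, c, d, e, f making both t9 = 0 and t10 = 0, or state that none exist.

a=1, b=1, c=0, d=0, e=1, f=1

Check with a=1, b=1, c=0, d=0, e=1, f=1:
t1 = NOT(d) = NOT 0 = 1
t2 = NAND(e, f) = NAND(1, 1) = 0
t3 = NAND(t1, a) = NAND(1, 1) = 0
t4 = NAND(t2, t3) = NAND(0, 0) = 1
t5 = NOR(t2, c) = NOR(0, 0) = 1
t6 = OR(t5, t1) = OR(1, 1) = 1
t7 = NAND(t5, t6) = NAND(1, 1) = 0
t8 = NOT(t7) = NOT 0 = 1
t9 = NAND(f, t4) = NAND(1, 1) = 0
t10 = NAND(t8, b) = NAND(1, 1) = 0
So t9 = 0 and t10 = 0.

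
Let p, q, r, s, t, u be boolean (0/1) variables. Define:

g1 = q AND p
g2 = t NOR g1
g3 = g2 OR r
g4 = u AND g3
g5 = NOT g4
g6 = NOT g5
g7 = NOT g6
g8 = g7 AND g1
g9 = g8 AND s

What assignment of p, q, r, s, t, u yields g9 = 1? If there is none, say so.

p=1 q=1 r=0 s=1 t=0 u=1

g9 = g8 AND s must be 1, so both g8 = 1 and s = 1.
g8 = g7 AND g1 must be 1, so both g7 = 1 and g1 = 1.
g7 = NOT g6 must be 1, so g6 = 0.
Check with p=1 q=1 r=0 s=1 t=0 u=1:
g1 = q AND p = 1 AND 1 = 1
g2 = t NOR g1 = 0 NOR 1 = 0
g3 = g2 OR r = 0 OR 0 = 0
g4 = u AND g3 = 1 AND 0 = 0
g5 = NOT g4 = NOT 0 = 1
g6 = NOT g5 = NOT 1 = 0
g7 = NOT g6 = NOT 0 = 1
g8 = g7 AND g1 = 1 AND 1 = 1
g9 = g8 AND s = 1 AND 1 = 1
So g9 = 1 as required.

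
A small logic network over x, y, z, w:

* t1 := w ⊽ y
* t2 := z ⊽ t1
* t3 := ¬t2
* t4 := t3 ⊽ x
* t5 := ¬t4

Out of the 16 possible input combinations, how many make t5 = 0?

3

t5 = ¬t4 must be 0, so t4 = 1.
Satisfying assignments:
  x=0, y=0, z=0, w=1
  x=0, y=1, z=0, w=0
  x=0, y=1, z=0, w=1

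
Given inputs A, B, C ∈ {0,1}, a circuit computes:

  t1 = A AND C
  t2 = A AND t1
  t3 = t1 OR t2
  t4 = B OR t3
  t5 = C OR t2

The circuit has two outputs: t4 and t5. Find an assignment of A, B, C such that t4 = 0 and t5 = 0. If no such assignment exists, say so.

Check with A=1, B=0, C=0:
t1 = A AND C = 1 AND 0 = 0
t2 = A AND t1 = 1 AND 0 = 0
t3 = t1 OR t2 = 0 OR 0 = 0
t4 = B OR t3 = 0 OR 0 = 0
t5 = C OR t2 = 0 OR 0 = 0
So t4 = 0 and t5 = 0.

A=1, B=0, C=0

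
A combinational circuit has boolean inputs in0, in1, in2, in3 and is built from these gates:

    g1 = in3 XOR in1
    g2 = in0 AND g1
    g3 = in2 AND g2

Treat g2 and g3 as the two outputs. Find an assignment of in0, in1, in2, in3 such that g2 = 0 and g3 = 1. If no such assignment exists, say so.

no solution exists

Across all 16 input combinations, none give both g2 = 0 and g3 = 1.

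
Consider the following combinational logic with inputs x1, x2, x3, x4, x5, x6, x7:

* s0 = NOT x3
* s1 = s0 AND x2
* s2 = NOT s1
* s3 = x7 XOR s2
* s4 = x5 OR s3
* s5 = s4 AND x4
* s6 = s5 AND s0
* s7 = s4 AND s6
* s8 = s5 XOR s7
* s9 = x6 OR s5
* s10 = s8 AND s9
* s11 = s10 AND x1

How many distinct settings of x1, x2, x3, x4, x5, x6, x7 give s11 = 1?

12

s11 = s10 AND x1 must be 1, so both s10 = 1 and x1 = 1.
s10 = s8 AND s9 must be 1, so both s8 = 1 and s9 = 1.
Enumerating the 128 input combinations, 12 give s11 = 1 and 116 give s11 = 0.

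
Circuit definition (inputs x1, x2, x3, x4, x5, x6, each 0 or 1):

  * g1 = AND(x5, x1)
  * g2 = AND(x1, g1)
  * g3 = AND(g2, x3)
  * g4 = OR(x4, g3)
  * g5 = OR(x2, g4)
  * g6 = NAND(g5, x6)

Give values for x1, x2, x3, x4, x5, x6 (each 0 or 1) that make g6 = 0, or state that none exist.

g6 = NAND(g5, x6) must be 0, so both g5 = 1 and x6 = 1.
Check with x1=1 x2=1 x3=0 x4=1 x5=0 x6=1:
g1 = AND(x5, x1) = AND(0, 1) = 0
g2 = AND(x1, g1) = AND(1, 0) = 0
g3 = AND(g2, x3) = AND(0, 0) = 0
g4 = OR(x4, g3) = OR(1, 0) = 1
g5 = OR(x2, g4) = OR(1, 1) = 1
g6 = NAND(g5, x6) = NAND(1, 1) = 0
So g6 = 0 as required.

x1=1 x2=1 x3=0 x4=1 x5=0 x6=1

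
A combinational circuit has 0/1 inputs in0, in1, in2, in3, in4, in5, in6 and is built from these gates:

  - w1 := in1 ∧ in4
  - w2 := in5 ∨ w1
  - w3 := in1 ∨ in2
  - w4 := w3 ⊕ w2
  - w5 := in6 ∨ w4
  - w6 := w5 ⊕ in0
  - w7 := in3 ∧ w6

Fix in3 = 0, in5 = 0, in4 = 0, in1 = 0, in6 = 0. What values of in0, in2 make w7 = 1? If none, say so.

With in3 = 0, in5 = 0, in4 = 0, in1 = 0, in6 = 0 fixed, none of the 4 settings of in0, in2 give w7 = 1.
For example, with in0=1, in2=1:
w1 = in1 ∧ in4 = 0 ∧ 0 = 0
w2 = in5 ∨ w1 = 0 ∨ 0 = 0
w3 = in1 ∨ in2 = 0 ∨ 1 = 1
w4 = w3 ⊕ w2 = 1 ⊕ 0 = 1
w5 = in6 ∨ w4 = 0 ∨ 1 = 1
w6 = w5 ⊕ in0 = 1 ⊕ 1 = 0
w7 = in3 ∧ w6 = 0 ∧ 0 = 0
giving w7 = 0 ≠ 1.

no solution exists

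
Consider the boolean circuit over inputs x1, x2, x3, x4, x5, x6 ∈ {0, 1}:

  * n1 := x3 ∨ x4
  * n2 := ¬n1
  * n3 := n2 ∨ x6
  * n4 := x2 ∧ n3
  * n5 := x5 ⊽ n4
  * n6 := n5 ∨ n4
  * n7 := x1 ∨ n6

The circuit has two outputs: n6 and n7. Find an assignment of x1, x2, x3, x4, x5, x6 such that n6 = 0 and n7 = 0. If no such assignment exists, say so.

x1=0 x2=0 x3=1 x4=0 x5=1 x6=1

Check with x1=0 x2=0 x3=1 x4=0 x5=1 x6=1:
n1 = x3 ∨ x4 = 1 ∨ 0 = 1
n2 = ¬n1 = ¬1 = 0
n3 = n2 ∨ x6 = 0 ∨ 1 = 1
n4 = x2 ∧ n3 = 0 ∧ 1 = 0
n5 = x5 ⊽ n4 = 1 ⊽ 0 = 0
n6 = n5 ∨ n4 = 0 ∨ 0 = 0
n7 = x1 ∨ n6 = 0 ∨ 0 = 0
So n6 = 0 and n7 = 0.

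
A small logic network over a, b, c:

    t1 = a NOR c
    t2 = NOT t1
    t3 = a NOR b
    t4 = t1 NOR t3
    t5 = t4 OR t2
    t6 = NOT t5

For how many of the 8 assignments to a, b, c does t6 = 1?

2

t6 = NOT t5 must be 1, so t5 = 0.
Satisfying assignments:
  a=0, b=0, c=0
  a=0, b=1, c=0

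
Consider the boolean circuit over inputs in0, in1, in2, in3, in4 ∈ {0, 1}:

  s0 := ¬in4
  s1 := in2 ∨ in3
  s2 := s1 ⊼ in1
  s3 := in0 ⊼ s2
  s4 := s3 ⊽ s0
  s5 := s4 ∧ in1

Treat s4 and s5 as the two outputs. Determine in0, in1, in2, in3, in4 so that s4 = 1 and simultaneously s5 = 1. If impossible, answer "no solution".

Check with in0=1 in1=1 in2=0 in3=0 in4=1:
s0 = ¬in4 = ¬1 = 0
s1 = in2 ∨ in3 = 0 ∨ 0 = 0
s2 = s1 ⊼ in1 = 0 ⊼ 1 = 1
s3 = in0 ⊼ s2 = 1 ⊼ 1 = 0
s4 = s3 ⊽ s0 = 0 ⊽ 0 = 1
s5 = s4 ∧ in1 = 1 ∧ 1 = 1
So s4 = 1 and s5 = 1.

in0=1 in1=1 in2=0 in3=0 in4=1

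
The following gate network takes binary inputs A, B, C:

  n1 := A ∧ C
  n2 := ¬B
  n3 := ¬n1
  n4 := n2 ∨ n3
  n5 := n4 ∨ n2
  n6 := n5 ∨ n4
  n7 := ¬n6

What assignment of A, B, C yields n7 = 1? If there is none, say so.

n7 = ¬n6 must be 1, so n6 = 0.
n6 = n5 ∨ n4 must be 0, so both n5 = 0 and n4 = 0.
n5 = n4 ∨ n2 must be 0, so both n4 = 0 and n2 = 0.
Check with A=1, B=1, C=1:
n1 = A ∧ C = 1 ∧ 1 = 1
n2 = ¬B = ¬1 = 0
n3 = ¬n1 = ¬1 = 0
n4 = n2 ∨ n3 = 0 ∨ 0 = 0
n5 = n4 ∨ n2 = 0 ∨ 0 = 0
n6 = n5 ∨ n4 = 0 ∨ 0 = 0
n7 = ¬n6 = ¬0 = 1
So n7 = 1 as required.

A=1, B=1, C=1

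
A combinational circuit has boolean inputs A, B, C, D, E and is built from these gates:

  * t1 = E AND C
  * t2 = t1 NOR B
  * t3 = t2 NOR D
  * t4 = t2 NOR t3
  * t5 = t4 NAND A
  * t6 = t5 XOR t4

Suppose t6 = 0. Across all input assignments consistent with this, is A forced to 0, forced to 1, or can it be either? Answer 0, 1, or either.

0

t6 = t5 XOR t4 must be 0, so t5 and t4 are equal.
Every assignment with t6 = 0 has A = 0; there are 5 such assignment(s).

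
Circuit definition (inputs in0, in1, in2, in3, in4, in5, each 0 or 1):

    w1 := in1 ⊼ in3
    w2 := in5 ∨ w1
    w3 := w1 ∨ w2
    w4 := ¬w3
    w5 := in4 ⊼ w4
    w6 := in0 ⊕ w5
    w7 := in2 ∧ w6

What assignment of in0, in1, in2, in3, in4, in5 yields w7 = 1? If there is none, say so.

w7 = in2 ∧ w6 must be 1, so both in2 = 1 and w6 = 1.
Check with in0=0, in1=0, in2=1, in3=0, in4=0, in5=1:
w1 = in1 ⊼ in3 = 0 ⊼ 0 = 1
w2 = in5 ∨ w1 = 1 ∨ 1 = 1
w3 = w1 ∨ w2 = 1 ∨ 1 = 1
w4 = ¬w3 = ¬1 = 0
w5 = in4 ⊼ w4 = 0 ⊼ 0 = 1
w6 = in0 ⊕ w5 = 0 ⊕ 1 = 1
w7 = in2 ∧ w6 = 1 ∧ 1 = 1
So w7 = 1 as required.

in0=0, in1=0, in2=1, in3=0, in4=0, in5=1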